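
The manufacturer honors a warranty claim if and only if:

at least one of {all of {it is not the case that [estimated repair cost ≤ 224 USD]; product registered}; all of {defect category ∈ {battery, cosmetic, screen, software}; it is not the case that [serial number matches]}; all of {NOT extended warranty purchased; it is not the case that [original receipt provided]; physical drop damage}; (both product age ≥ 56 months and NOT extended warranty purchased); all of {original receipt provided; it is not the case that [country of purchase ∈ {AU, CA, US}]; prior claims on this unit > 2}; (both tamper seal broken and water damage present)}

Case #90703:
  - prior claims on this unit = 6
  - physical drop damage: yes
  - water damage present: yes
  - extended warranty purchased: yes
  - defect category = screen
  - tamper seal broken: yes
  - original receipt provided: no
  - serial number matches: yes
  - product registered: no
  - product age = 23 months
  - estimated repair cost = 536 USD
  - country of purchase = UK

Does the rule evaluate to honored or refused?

Honored

Atomic conditions:
  estimated repair cost ≤ 224 USD: 536 ≤ 224 is false
  product registered: no → false
  defect category ∈ {battery, cosmetic, screen, software}: screen is in the set → true
  serial number matches: yes → true
  NOT extended warranty purchased: yes → false
  original receipt provided: no → false
  physical drop damage: yes → true
  product age ≥ 56 months: 23 ≥ 56 is false
  country of purchase ∈ {AU, CA, US}: UK is not in the set → false
  prior claims on this unit > 2: 6 > 2 is true
  tamper seal broken: yes → true
  water damage present: yes → true
Combine:
[1.1] NOT false = true
[1] true AND false = false
[2.2] NOT true = false
[2] true AND false = false
[3.2] NOT false = true
[3] false AND true AND true = false
[4] false AND false = false
[5.2] NOT false = true
[5] false AND true AND true = false
[6] true AND true = true
[root] false OR false OR false OR false OR false OR true = true
Overall: true → honored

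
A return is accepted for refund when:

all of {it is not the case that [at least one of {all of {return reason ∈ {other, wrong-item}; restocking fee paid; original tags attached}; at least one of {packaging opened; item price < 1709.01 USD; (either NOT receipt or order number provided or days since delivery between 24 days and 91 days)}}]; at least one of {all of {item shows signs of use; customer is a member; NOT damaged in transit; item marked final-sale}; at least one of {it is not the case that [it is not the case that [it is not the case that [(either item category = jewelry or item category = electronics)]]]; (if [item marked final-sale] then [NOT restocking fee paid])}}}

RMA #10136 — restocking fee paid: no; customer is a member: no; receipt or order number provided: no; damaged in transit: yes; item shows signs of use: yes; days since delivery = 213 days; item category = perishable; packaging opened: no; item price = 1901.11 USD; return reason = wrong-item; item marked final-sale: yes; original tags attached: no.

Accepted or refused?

Atomic conditions:
  return reason ∈ {other, wrong-item}: wrong-item is in the set → true
  restocking fee paid: no → false
  original tags attached: no → false
  packaging opened: no → false
  item price < 1709.01 USD: 1901.11 < 1709.01 is false
  NOT receipt or order number provided: no → true
  days since delivery between 24 days and 91 days: 213 in [24, 91] is false
  item shows signs of use: yes → true
  customer is a member: no → false
  NOT damaged in transit: yes → false
  item marked final-sale: yes → true
  item category = jewelry: perishable == jewelry is false
  item category = electronics: perishable == electronics is false
  NOT restocking fee paid: no → true
Combine:
[1.1.1] true AND false AND false = false
[1.1.2.3] true OR false = true
[1.1.2] false OR false OR true = true
[1.1] false OR true = true
[1] NOT true = false
[2.1] true AND false AND false AND true = false
[2.2.1.1.1.1] false OR false = false
[2.2.1.1.1] NOT false = true
[2.2.1.1] NOT true = false
[2.2.1] NOT false = true
[2.2.2] true → true = true
[2.2] true OR true = true
[2] false OR true = true
[root] false AND true = false
Overall: false → refused

Refused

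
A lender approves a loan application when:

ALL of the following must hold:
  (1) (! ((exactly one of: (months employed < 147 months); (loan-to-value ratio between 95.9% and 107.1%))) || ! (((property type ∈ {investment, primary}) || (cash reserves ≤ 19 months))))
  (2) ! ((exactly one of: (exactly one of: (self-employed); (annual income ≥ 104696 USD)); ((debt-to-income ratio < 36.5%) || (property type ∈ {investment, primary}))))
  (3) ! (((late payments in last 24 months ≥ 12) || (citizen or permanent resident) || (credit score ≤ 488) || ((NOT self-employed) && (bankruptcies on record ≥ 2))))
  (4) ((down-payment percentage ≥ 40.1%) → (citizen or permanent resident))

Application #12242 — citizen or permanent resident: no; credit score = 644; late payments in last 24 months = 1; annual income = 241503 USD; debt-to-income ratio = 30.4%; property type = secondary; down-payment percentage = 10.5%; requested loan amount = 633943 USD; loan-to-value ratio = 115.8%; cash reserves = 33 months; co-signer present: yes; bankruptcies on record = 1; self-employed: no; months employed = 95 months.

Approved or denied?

Atomic conditions:
  months employed < 147 months: 95 < 147 is true
  loan-to-value ratio between 95.9% and 107.1%: 115.8 in [95.9, 107.1] is false
  property type ∈ {investment, primary}: secondary is not in the set → false
  cash reserves ≤ 19 months: 33 ≤ 19 is false
  self-employed: no → false
  annual income ≥ 104696 USD: 241503 ≥ 104696 is true
  debt-to-income ratio < 36.5%: 30.4 < 36.5 is true
  late payments in last 24 months ≥ 12: 1 ≥ 12 is false
  citizen or permanent resident: no → false
  credit score ≤ 488: 644 ≤ 488 is false
  NOT self-employed: no → true
  bankruptcies on record ≥ 2: 1 ≥ 2 is false
  down-payment percentage ≥ 40.1%: 10.5 ≥ 40.1 is false
Combine:
[1.1.1] exactly-one(true, false) = true
[1.1] NOT true = false
[1.2.1] false OR false = false
[1.2] NOT false = true
[1] false OR true = true
[2.1.1] exactly-one(false, true) = true
[2.1.2] true OR false = true
[2.1] exactly-one(true, true) = false
[2] NOT false = true
[3.1.4] true AND false = false
[3.1] false OR false OR false OR false = false
[3] NOT false = true
[4] false → false (antecedent false ⇒ implication holds) = true
[root] true AND true AND true AND true = true
Overall: true → approved

Approved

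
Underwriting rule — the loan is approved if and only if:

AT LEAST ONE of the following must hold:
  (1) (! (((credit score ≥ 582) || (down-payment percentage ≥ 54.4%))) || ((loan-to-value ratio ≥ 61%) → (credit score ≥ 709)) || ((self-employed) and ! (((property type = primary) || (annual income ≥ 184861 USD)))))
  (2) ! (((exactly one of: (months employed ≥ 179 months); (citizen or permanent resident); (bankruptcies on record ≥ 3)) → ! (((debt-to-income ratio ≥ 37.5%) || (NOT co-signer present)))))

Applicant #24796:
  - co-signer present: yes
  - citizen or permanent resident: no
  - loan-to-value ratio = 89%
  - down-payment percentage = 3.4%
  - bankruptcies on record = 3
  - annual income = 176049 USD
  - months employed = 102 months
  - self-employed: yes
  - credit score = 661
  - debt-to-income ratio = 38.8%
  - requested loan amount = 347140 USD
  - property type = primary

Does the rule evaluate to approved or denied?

Approved

Atomic conditions:
  credit score ≥ 582: 661 ≥ 582 is true
  down-payment percentage ≥ 54.4%: 3.4 ≥ 54.4 is false
  loan-to-value ratio ≥ 61%: 89 ≥ 61 is true
  credit score ≥ 709: 661 ≥ 709 is false
  self-employed: yes → true
  property type = primary: primary == primary is true
  annual income ≥ 184861 USD: 176049 ≥ 184861 is false
  months employed ≥ 179 months: 102 ≥ 179 is false
  citizen or permanent resident: no → false
  bankruptcies on record ≥ 3: 3 ≥ 3 is true
  debt-to-income ratio ≥ 37.5%: 38.8 ≥ 37.5 is true
  NOT co-signer present: yes → false
Combine:
[1.1.1] true OR false = true
[1.1] NOT true = false
[1.2] true → false = false
[1.3.2.1] true OR false = true
[1.3.2] NOT true = false
[1.3] true AND false = false
[1] false OR false OR false = false
[2.1.1] exactly-one(false, false, true) = true
[2.1.2.1] true OR false = true
[2.1.2] NOT true = false
[2.1] true → false = false
[2] NOT false = true
[root] false OR true = true
Overall: true → approved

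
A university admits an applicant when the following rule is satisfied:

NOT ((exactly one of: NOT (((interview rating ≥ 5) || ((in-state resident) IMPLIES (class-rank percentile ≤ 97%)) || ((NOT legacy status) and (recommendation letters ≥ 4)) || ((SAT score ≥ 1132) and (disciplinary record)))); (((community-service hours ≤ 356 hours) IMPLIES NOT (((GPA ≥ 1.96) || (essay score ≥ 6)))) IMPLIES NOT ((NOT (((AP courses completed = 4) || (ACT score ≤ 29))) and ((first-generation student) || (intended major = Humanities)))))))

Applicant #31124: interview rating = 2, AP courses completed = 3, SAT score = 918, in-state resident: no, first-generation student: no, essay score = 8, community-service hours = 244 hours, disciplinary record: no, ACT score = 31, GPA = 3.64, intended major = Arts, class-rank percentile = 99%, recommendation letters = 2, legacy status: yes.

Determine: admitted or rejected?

Atomic conditions:
  interview rating ≥ 5: 2 ≥ 5 is false
  in-state resident: no → false
  class-rank percentile ≤ 97%: 99 ≤ 97 is false
  NOT legacy status: yes → false
  recommendation letters ≥ 4: 2 ≥ 4 is false
  SAT score ≥ 1132: 918 ≥ 1132 is false
  disciplinary record: no → false
  community-service hours ≤ 356 hours: 244 ≤ 356 is true
  GPA ≥ 1.96: 3.64 ≥ 1.96 is true
  essay score ≥ 6: 8 ≥ 6 is true
  AP courses completed = 4: 3 == 4 is false
  ACT score ≤ 29: 31 ≤ 29 is false
  first-generation student: no → false
  intended major = Humanities: Arts == Humanities is false
Combine:
[1.1.1.2] false → false (antecedent false ⇒ implication holds) = true
[1.1.1.3] false AND false = false
[1.1.1.4] false AND false = false
[1.1.1] false OR true OR false OR false = true
[1.1] NOT true = false
[1.2.1.2.1] true OR true = true
[1.2.1.2] NOT true = false
[1.2.1] true → false = false
[1.2.2.1.1.1] false OR false = false
[1.2.2.1.1] NOT false = true
[1.2.2.1.2] false OR false = false
[1.2.2.1] true AND false = false
[1.2.2] NOT false = true
[1.2] false → true (antecedent false ⇒ implication holds) = true
[1] exactly-one(false, true) = true
[root] NOT true = false
Overall: false → rejected

Rejected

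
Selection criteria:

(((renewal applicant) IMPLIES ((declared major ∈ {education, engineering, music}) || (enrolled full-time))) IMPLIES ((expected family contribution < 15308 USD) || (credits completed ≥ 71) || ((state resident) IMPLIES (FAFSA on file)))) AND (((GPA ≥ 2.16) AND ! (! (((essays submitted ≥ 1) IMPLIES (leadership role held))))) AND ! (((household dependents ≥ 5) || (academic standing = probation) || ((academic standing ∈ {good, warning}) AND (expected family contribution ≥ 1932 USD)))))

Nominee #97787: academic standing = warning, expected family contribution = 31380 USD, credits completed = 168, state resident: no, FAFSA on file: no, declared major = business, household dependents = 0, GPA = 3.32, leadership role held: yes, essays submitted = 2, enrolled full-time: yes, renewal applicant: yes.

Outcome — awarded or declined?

Atomic conditions:
  renewal applicant: yes → true
  declared major ∈ {education, engineering, music}: business is not in the set → false
  enrolled full-time: yes → true
  expected family contribution < 15308 USD: 31380 < 15308 is false
  credits completed ≥ 71: 168 ≥ 71 is true
  state resident: no → false
  FAFSA on file: no → false
  GPA ≥ 2.16: 3.32 ≥ 2.16 is true
  essays submitted ≥ 1: 2 ≥ 1 is true
  leadership role held: yes → true
  household dependents ≥ 5: 0 ≥ 5 is false
  academic standing = probation: warning == probation is false
  academic standing ∈ {good, warning}: warning is in the set → true
  expected family contribution ≥ 1932 USD: 31380 ≥ 1932 is true
Combine:
[1.1.2] false OR true = true
[1.1] true → true = true
[1.2.3] false → false (antecedent false ⇒ implication holds) = true
[1.2] false OR true OR true = true
[1] true → true = true
[2.1.2.1.1] true → true = true
[2.1.2.1] NOT true = false
[2.1.2] NOT false = true
[2.1] true AND true = true
[2.2.1.3] true AND true = true
[2.2.1] false OR false OR true = true
[2.2] NOT true = false
[2] true AND false = false
[root] true AND false = false
Overall: false → declined

Declined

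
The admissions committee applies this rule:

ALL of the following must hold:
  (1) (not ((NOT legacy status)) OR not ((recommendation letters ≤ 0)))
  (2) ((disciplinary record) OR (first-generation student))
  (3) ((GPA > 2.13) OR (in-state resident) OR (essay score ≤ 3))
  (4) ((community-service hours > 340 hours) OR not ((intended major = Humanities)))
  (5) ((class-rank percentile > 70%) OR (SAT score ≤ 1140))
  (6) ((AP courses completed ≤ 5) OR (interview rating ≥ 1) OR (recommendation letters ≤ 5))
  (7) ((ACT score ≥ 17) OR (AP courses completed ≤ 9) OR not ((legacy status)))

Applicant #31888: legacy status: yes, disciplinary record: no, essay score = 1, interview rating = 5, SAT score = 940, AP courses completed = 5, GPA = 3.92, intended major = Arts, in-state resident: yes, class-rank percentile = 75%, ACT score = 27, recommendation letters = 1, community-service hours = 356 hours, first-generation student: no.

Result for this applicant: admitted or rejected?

Atomic conditions:
  NOT legacy status: yes → false
  recommendation letters ≤ 0: 1 ≤ 0 is false
  disciplinary record: no → false
  first-generation student: no → false
  GPA > 2.13: 3.92 > 2.13 is true
  in-state resident: yes → true
  essay score ≤ 3: 1 ≤ 3 is true
  community-service hours > 340 hours: 356 > 340 is true
  intended major = Humanities: Arts == Humanities is false
  class-rank percentile > 70%: 75 > 70 is true
  SAT score ≤ 1140: 940 ≤ 1140 is true
  AP courses completed ≤ 5: 5 ≤ 5 is true
  interview rating ≥ 1: 5 ≥ 1 is true
  recommendation letters ≤ 5: 1 ≤ 5 is true
  ACT score ≥ 17: 27 ≥ 17 is true
  AP courses completed ≤ 9: 5 ≤ 9 is true
  legacy status: yes → true
Combine:
[1.1] NOT false = true
[1.2] NOT false = true
[1] true OR true = true
[2] false OR false = false
[3] true OR true OR true = true
[4.2] NOT false = true
[4] true OR true = true
[5] true OR true = true
[6] true OR true OR true = true
[7.3] NOT true = false
[7] true OR true OR false = true
[root] true AND false AND true AND true AND true AND true AND true = false
Overall: false → rejected

Rejected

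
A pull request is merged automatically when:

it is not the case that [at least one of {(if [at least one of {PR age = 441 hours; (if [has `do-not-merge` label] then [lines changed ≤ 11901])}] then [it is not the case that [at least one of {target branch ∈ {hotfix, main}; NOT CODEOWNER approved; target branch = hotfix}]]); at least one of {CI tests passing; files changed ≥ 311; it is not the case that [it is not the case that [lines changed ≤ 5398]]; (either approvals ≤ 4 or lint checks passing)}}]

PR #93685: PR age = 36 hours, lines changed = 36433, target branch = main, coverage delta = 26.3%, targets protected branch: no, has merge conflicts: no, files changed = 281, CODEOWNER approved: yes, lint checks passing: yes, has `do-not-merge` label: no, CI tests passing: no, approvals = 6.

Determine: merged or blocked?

Blocked

Atomic conditions:
  PR age = 441 hours: 36 == 441 is false
  has `do-not-merge` label: no → false
  lines changed ≤ 11901: 36433 ≤ 11901 is false
  target branch ∈ {hotfix, main}: main is in the set → true
  NOT CODEOWNER approved: yes → false
  target branch = hotfix: main == hotfix is false
  CI tests passing: no → false
  files changed ≥ 311: 281 ≥ 311 is false
  lines changed ≤ 5398: 36433 ≤ 5398 is false
  approvals ≤ 4: 6 ≤ 4 is false
  lint checks passing: yes → true
Combine:
[1.1.1.2] false → false (antecedent false ⇒ implication holds) = true
[1.1.1] false OR true = true
[1.1.2.1] true OR false OR false = true
[1.1.2] NOT true = false
[1.1] true → false = false
[1.2.3.1] NOT false = true
[1.2.3] NOT true = false
[1.2.4] false OR true = true
[1.2] false OR false OR false OR true = true
[1] false OR true = true
[root] NOT true = false
Overall: false → blocked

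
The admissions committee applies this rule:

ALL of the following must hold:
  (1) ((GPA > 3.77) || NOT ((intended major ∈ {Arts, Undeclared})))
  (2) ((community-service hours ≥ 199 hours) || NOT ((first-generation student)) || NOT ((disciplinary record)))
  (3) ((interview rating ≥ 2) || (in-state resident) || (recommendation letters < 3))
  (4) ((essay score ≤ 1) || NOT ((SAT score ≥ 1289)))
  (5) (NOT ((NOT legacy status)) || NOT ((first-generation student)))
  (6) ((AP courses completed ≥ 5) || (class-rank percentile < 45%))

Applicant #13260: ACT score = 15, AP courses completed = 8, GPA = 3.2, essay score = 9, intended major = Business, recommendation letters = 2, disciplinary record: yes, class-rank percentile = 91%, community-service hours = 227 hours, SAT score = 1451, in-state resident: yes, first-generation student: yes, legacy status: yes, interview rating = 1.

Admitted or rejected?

Atomic conditions:
  GPA > 3.77: 3.2 > 3.77 is false
  intended major ∈ {Arts, Undeclared}: Business is not in the set → false
  community-service hours ≥ 199 hours: 227 ≥ 199 is true
  first-generation student: yes → true
  disciplinary record: yes → true
  interview rating ≥ 2: 1 ≥ 2 is false
  in-state resident: yes → true
  recommendation letters < 3: 2 < 3 is true
  essay score ≤ 1: 9 ≤ 1 is false
  SAT score ≥ 1289: 1451 ≥ 1289 is true
  NOT legacy status: yes → false
  AP courses completed ≥ 5: 8 ≥ 5 is true
  class-rank percentile < 45%: 91 < 45 is false
Combine:
[1.2] NOT false = true
[1] false OR true = true
[2.2] NOT true = false
[2.3] NOT true = false
[2] true OR false OR false = true
[3] false OR true OR true = true
[4.2] NOT true = false
[4] false OR false = false
[5.1] NOT false = true
[5.2] NOT true = false
[5] true OR false = true
[6] true OR false = true
[root] true AND true AND true AND false AND true AND true = false
Overall: false → rejected

Rejected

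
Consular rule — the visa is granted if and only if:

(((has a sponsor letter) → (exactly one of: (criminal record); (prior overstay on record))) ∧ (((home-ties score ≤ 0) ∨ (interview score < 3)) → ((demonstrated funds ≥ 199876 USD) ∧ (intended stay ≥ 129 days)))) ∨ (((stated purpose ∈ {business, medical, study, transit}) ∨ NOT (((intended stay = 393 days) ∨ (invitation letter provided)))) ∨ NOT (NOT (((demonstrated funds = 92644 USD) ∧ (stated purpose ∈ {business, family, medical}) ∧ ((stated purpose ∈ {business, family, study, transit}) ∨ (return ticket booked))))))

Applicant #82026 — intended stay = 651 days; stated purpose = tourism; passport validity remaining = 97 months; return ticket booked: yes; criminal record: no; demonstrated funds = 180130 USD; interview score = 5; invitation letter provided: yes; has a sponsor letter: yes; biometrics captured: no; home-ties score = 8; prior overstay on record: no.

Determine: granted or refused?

Atomic conditions:
  has a sponsor letter: yes → true
  criminal record: no → false
  prior overstay on record: no → false
  home-ties score ≤ 0: 8 ≤ 0 is false
  interview score < 3: 5 < 3 is false
  demonstrated funds ≥ 199876 USD: 180130 ≥ 199876 is false
  intended stay ≥ 129 days: 651 ≥ 129 is true
  stated purpose ∈ {business, medical, study, transit}: tourism is not in the set → false
  intended stay = 393 days: 651 == 393 is false
  invitation letter provided: yes → true
  demonstrated funds = 92644 USD: 180130 == 92644 is false
  stated purpose ∈ {business, family, medical}: tourism is not in the set → false
  stated purpose ∈ {business, family, study, transit}: tourism is not in the set → false
  return ticket booked: yes → true
Combine:
[1.1.2] exactly-one(false, false) = false
[1.1] true → false = false
[1.2.1] false OR false = false
[1.2.2] false AND true = false
[1.2] false → false (antecedent false ⇒ implication holds) = true
[1] false AND true = false
[2.1.2.1] false OR true = true
[2.1.2] NOT true = false
[2.1] false OR false = false
[2.2.1.1.3] false OR true = true
[2.2.1.1] false AND false AND true = false
[2.2.1] NOT false = true
[2.2] NOT true = false
[2] false OR false = false
[root] false OR false = false
Overall: false → refused

Refused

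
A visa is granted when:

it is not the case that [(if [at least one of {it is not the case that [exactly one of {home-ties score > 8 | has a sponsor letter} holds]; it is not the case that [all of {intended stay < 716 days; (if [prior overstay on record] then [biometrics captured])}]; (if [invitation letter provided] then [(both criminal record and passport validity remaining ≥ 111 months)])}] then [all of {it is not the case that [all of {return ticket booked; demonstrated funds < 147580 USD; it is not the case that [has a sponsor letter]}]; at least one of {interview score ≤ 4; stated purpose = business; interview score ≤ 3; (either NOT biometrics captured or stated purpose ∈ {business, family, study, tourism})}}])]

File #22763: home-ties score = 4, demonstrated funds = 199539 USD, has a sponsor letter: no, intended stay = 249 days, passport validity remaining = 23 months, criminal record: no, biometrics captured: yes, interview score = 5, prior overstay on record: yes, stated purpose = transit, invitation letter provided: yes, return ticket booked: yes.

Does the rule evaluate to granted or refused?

Granted

Atomic conditions:
  home-ties score > 8: 4 > 8 is false
  has a sponsor letter: no → false
  intended stay < 716 days: 249 < 716 is true
  prior overstay on record: yes → true
  biometrics captured: yes → true
  invitation letter provided: yes → true
  criminal record: no → false
  passport validity remaining ≥ 111 months: 23 ≥ 111 is false
  return ticket booked: yes → true
  demonstrated funds < 147580 USD: 199539 < 147580 is false
  interview score ≤ 4: 5 ≤ 4 is false
  stated purpose = business: transit == business is false
  interview score ≤ 3: 5 ≤ 3 is false
  NOT biometrics captured: yes → false
  stated purpose ∈ {business, family, study, tourism}: transit is not in the set → false
Combine:
[1.1.1.1] exactly-one(false, false) = false
[1.1.1] NOT false = true
[1.1.2.1.2] true → true = true
[1.1.2.1] true AND true = true
[1.1.2] NOT true = false
[1.1.3.2] false AND false = false
[1.1.3] true → false = false
[1.1] true OR false OR false = true
[1.2.1.1.3] NOT false = true
[1.2.1.1] true AND false AND true = false
[1.2.1] NOT false = true
[1.2.2.4] false OR false = false
[1.2.2] false OR false OR false OR false = false
[1.2] true AND false = false
[1] true → false = false
[root] NOT false = true
Overall: true → granted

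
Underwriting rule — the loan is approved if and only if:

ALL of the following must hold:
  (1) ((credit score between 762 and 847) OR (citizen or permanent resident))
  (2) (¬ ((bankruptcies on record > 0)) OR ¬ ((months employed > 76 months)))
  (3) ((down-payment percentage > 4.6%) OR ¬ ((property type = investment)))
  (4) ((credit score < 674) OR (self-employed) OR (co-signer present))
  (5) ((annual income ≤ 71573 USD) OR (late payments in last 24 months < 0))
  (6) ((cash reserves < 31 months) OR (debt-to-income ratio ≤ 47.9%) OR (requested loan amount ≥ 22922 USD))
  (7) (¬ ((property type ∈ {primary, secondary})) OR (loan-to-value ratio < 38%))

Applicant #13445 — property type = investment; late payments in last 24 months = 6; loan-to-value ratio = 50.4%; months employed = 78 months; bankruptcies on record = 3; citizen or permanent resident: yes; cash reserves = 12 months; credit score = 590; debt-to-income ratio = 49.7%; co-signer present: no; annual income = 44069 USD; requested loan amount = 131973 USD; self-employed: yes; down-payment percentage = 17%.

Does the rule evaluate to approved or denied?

Denied

Atomic conditions:
  credit score between 762 and 847: 590 in [762, 847] is false
  citizen or permanent resident: yes → true
  bankruptcies on record > 0: 3 > 0 is true
  months employed > 76 months: 78 > 76 is true
  down-payment percentage > 4.6%: 17 > 4.6 is true
  property type = investment: investment == investment is true
  credit score < 674: 590 < 674 is true
  self-employed: yes → true
  co-signer present: no → false
  annual income ≤ 71573 USD: 44069 ≤ 71573 is true
  late payments in last 24 months < 0: 6 < 0 is false
  cash reserves < 31 months: 12 < 31 is true
  debt-to-income ratio ≤ 47.9%: 49.7 ≤ 47.9 is false
  requested loan amount ≥ 22922 USD: 131973 ≥ 22922 is true
  property type ∈ {primary, secondary}: investment is not in the set → false
  loan-to-value ratio < 38%: 50.4 < 38 is false
Combine:
[1] false OR true = true
[2.1] NOT true = false
[2.2] NOT true = false
[2] false OR false = false
[3.2] NOT true = false
[3] true OR false = true
[4] true OR true OR false = true
[5] true OR false = true
[6] true OR false OR true = true
[7.1] NOT false = true
[7] true OR false = true
[root] true AND false AND true AND true AND true AND true AND true = false
Overall: false → denied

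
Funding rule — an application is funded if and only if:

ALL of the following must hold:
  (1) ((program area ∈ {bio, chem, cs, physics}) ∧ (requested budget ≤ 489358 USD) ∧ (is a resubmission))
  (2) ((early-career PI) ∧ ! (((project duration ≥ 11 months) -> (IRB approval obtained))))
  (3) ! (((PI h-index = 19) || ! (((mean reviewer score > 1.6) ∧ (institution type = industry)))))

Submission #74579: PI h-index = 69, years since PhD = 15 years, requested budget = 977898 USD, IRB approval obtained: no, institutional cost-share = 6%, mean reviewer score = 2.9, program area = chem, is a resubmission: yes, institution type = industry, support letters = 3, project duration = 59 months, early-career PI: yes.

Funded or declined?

Declined

Atomic conditions:
  program area ∈ {bio, chem, cs, physics}: chem is in the set → true
  requested budget ≤ 489358 USD: 977898 ≤ 489358 is false
  is a resubmission: yes → true
  early-career PI: yes → true
  project duration ≥ 11 months: 59 ≥ 11 is true
  IRB approval obtained: no → false
  PI h-index = 19: 69 == 19 is false
  mean reviewer score > 1.6: 2.9 > 1.6 is true
  institution type = industry: industry == industry is true
Combine:
[1] true AND false AND true = false
[2.2.1] true → false = false
[2.2] NOT false = true
[2] true AND true = true
[3.1.2.1] true AND true = true
[3.1.2] NOT true = false
[3.1] false OR false = false
[3] NOT false = true
[root] false AND true AND true = false
Overall: false → declined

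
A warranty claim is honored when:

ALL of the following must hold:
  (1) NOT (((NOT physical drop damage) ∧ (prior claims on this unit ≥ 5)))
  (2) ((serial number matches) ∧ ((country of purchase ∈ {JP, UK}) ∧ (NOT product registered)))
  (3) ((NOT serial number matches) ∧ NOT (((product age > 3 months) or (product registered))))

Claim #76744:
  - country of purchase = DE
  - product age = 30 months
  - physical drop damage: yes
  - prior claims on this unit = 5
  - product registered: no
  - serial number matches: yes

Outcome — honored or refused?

Atomic conditions:
  NOT physical drop damage: yes → false
  prior claims on this unit ≥ 5: 5 ≥ 5 is true
  serial number matches: yes → true
  country of purchase ∈ {JP, UK}: DE is not in the set → false
  NOT product registered: no → true
  NOT serial number matches: yes → false
  product age > 3 months: 30 > 3 is true
  product registered: no → false
Combine:
[1.1] false AND true = false
[1] NOT false = true
[2.2] false AND true = false
[2] true AND false = false
[3.2.1] true OR false = true
[3.2] NOT true = false
[3] false AND false = false
[root] true AND false AND false = false
Overall: false → refused

Refused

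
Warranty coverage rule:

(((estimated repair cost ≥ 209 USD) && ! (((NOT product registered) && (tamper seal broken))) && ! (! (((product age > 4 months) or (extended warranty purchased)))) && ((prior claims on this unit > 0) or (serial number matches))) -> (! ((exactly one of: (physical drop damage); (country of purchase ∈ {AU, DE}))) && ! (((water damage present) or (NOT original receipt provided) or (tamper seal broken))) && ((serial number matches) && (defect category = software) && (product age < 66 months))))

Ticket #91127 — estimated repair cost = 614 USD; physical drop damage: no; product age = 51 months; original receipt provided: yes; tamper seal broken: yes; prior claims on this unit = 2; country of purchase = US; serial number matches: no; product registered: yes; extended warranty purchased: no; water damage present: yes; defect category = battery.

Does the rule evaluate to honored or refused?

Refused

Atomic conditions:
  estimated repair cost ≥ 209 USD: 614 ≥ 209 is true
  NOT product registered: yes → false
  tamper seal broken: yes → true
  product age > 4 months: 51 > 4 is true
  extended warranty purchased: no → false
  prior claims on this unit > 0: 2 > 0 is true
  serial number matches: no → false
  physical drop damage: no → false
  country of purchase ∈ {AU, DE}: US is not in the set → false
  water damage present: yes → true
  NOT original receipt provided: yes → false
  defect category = software: battery == software is false
  product age < 66 months: 51 < 66 is true
Combine:
[1.2.1] false AND true = false
[1.2] NOT false = true
[1.3.1.1] true OR false = true
[1.3.1] NOT true = false
[1.3] NOT false = true
[1.4] true OR false = true
[1] true AND true AND true AND true = true
[2.1.1] exactly-one(false, false) = false
[2.1] NOT false = true
[2.2.1] true OR false OR true = true
[2.2] NOT true = false
[2.3] false AND false AND true = false
[2] true AND false AND false = false
[root] true → false = false
Overall: false → refused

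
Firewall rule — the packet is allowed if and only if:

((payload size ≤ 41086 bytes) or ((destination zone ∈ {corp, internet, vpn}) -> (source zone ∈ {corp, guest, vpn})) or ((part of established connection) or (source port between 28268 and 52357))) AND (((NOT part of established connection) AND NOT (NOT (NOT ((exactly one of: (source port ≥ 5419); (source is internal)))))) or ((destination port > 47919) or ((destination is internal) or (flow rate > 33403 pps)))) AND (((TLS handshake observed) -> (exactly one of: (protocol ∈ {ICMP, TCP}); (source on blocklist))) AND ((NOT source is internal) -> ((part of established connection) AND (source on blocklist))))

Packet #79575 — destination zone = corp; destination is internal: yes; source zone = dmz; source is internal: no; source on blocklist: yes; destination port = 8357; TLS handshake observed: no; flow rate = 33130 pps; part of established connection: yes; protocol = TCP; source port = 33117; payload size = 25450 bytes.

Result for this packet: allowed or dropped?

Atomic conditions:
  payload size ≤ 41086 bytes: 25450 ≤ 41086 is true
  destination zone ∈ {corp, internet, vpn}: corp is in the set → true
  source zone ∈ {corp, guest, vpn}: dmz is not in the set → false
  part of established connection: yes → true
  source port between 28268 and 52357: 33117 in [28268, 52357] is true
  NOT part of established connection: yes → false
  source port ≥ 5419: 33117 ≥ 5419 is true
  source is internal: no → false
  destination port > 47919: 8357 > 47919 is false
  destination is internal: yes → true
  flow rate > 33403 pps: 33130 > 33403 is false
  TLS handshake observed: no → false
  protocol ∈ {ICMP, TCP}: TCP is in the set → true
  source on blocklist: yes → true
  NOT source is internal: no → true
Combine:
[1.2] true → false = false
[1.3] true OR true = true
[1] true OR false OR true = true
[2.1.2.1.1.1] exactly-one(true, false) = true
[2.1.2.1.1] NOT true = false
[2.1.2.1] NOT false = true
[2.1.2] NOT true = false
[2.1] false AND false = false
[2.2.2] true OR false = true
[2.2] false OR true = true
[2] false OR true = true
[3.1.2] exactly-one(true, true) = false
[3.1] false → false (antecedent false ⇒ implication holds) = true
[3.2.2] true AND true = true
[3.2] true → true = true
[3] true AND true = true
[root] true AND true AND true = true
Overall: true → allowed

Allowed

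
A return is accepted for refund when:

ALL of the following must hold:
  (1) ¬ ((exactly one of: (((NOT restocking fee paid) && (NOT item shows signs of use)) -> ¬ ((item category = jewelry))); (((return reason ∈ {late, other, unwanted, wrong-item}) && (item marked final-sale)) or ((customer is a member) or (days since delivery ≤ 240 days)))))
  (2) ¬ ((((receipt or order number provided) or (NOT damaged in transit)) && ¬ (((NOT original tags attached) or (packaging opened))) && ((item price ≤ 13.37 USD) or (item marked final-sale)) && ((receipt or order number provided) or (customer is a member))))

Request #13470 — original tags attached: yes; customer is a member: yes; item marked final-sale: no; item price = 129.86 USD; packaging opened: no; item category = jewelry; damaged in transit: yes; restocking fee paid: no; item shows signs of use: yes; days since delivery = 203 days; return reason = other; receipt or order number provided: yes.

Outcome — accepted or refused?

Accepted

Atomic conditions:
  NOT restocking fee paid: no → true
  NOT item shows signs of use: yes → false
  item category = jewelry: jewelry == jewelry is true
  return reason ∈ {late, other, unwanted, wrong-item}: other is in the set → true
  item marked final-sale: no → false
  customer is a member: yes → true
  days since delivery ≤ 240 days: 203 ≤ 240 is true
  receipt or order number provided: yes → true
  NOT damaged in transit: yes → false
  NOT original tags attached: yes → false
  packaging opened: no → false
  item price ≤ 13.37 USD: 129.86 ≤ 13.37 is false
Combine:
[1.1.1.1] true AND false = false
[1.1.1.2] NOT true = false
[1.1.1] false → false (antecedent false ⇒ implication holds) = true
[1.1.2.1] true AND false = false
[1.1.2.2] true OR true = true
[1.1.2] false OR true = true
[1.1] exactly-one(true, true) = false
[1] NOT false = true
[2.1.1] true OR false = true
[2.1.2.1] false OR false = false
[2.1.2] NOT false = true
[2.1.3] false OR false = false
[2.1.4] true OR true = true
[2.1] true AND true AND false AND true = false
[2] NOT false = true
[root] true AND true = true
Overall: true → accepted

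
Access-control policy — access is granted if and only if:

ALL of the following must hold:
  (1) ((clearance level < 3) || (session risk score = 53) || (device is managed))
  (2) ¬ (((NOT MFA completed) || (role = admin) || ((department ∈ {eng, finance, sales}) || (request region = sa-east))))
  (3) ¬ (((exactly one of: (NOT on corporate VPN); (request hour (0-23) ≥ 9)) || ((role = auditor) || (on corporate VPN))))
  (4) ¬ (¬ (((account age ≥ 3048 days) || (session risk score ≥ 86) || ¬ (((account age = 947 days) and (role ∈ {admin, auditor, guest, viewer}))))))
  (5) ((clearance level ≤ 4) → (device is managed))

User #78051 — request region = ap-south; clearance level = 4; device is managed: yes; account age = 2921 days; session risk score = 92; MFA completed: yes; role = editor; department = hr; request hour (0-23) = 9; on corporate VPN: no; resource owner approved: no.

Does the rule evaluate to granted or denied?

Atomic conditions:
  clearance level < 3: 4 < 3 is false
  session risk score = 53: 92 == 53 is false
  device is managed: yes → true
  NOT MFA completed: yes → false
  role = admin: editor == admin is false
  department ∈ {eng, finance, sales}: hr is not in the set → false
  request region = sa-east: ap-south == sa-east is false
  NOT on corporate VPN: no → true
  request hour (0-23) ≥ 9: 9 ≥ 9 is true
  role = auditor: editor == auditor is false
  on corporate VPN: no → false
  account age ≥ 3048 days: 2921 ≥ 3048 is false
  session risk score ≥ 86: 92 ≥ 86 is true
  account age = 947 days: 2921 == 947 is false
  role ∈ {admin, auditor, guest, viewer}: editor is not in the set → false
  clearance level ≤ 4: 4 ≤ 4 is true
Combine:
[1] false OR false OR true = true
[2.1.3] false OR false = false
[2.1] false OR false OR false = false
[2] NOT false = true
[3.1.1] exactly-one(true, true) = false
[3.1.2] false OR false = false
[3.1] false OR false = false
[3] NOT false = true
[4.1.1.3.1] false AND false = false
[4.1.1.3] NOT false = true
[4.1.1] false OR true OR true = true
[4.1] NOT true = false
[4] NOT false = true
[5] true → true = true
[root] true AND true AND true AND true AND true = true
Overall: true → granted

Granted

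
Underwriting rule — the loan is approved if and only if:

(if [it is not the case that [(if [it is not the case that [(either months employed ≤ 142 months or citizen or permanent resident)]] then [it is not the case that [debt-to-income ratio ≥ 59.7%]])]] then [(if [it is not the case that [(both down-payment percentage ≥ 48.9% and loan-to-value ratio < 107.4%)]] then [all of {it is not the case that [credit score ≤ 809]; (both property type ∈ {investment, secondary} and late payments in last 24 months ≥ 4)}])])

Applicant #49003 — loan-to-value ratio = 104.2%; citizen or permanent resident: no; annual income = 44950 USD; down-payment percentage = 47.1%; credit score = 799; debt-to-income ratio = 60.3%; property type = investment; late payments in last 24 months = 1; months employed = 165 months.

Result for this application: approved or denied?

Denied

Atomic conditions:
  months employed ≤ 142 months: 165 ≤ 142 is false
  citizen or permanent resident: no → false
  debt-to-income ratio ≥ 59.7%: 60.3 ≥ 59.7 is true
  down-payment percentage ≥ 48.9%: 47.1 ≥ 48.9 is false
  loan-to-value ratio < 107.4%: 104.2 < 107.4 is true
  credit score ≤ 809: 799 ≤ 809 is true
  property type ∈ {investment, secondary}: investment is in the set → true
  late payments in last 24 months ≥ 4: 1 ≥ 4 is false
Combine:
[1.1.1.1] false OR false = false
[1.1.1] NOT false = true
[1.1.2] NOT true = false
[1.1] true → false = false
[1] NOT false = true
[2.1.1] false AND true = false
[2.1] NOT false = true
[2.2.1] NOT true = false
[2.2.2] true AND false = false
[2.2] false AND false = false
[2] true → false = false
[root] true → false = false
Overall: false → denied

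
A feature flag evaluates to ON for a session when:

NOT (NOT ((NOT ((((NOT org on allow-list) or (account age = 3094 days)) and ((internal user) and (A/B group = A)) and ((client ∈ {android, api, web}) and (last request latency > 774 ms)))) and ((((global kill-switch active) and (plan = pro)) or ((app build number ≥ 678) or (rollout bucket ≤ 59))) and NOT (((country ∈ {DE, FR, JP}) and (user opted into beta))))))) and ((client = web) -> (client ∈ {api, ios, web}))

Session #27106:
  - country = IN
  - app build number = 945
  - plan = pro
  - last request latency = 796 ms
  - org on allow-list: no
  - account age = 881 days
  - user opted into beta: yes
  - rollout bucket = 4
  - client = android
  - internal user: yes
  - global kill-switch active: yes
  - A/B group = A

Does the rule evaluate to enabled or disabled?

Disabled

Atomic conditions:
  NOT org on allow-list: no → true
  account age = 3094 days: 881 == 3094 is false
  internal user: yes → true
  A/B group = A: A == A is true
  client ∈ {android, api, web}: android is in the set → true
  last request latency > 774 ms: 796 > 774 is true
  global kill-switch active: yes → true
  plan = pro: pro == pro is true
  app build number ≥ 678: 945 ≥ 678 is true
  rollout bucket ≤ 59: 4 ≤ 59 is true
  country ∈ {DE, FR, JP}: IN is not in the set → false
  user opted into beta: yes → true
  client = web: android == web is false
  client ∈ {api, ios, web}: android is not in the set → false
Combine:
[1.1.1.1.1.1] true OR false = true
[1.1.1.1.1.2] true AND true = true
[1.1.1.1.1.3] true AND true = true
[1.1.1.1.1] true AND true AND true = true
[1.1.1.1] NOT true = false
[1.1.1.2.1.1] true AND true = true
[1.1.1.2.1.2] true OR true = true
[1.1.1.2.1] true OR true = true
[1.1.1.2.2.1] false AND true = false
[1.1.1.2.2] NOT false = true
[1.1.1.2] true AND true = true
[1.1.1] false AND true = false
[1.1] NOT false = true
[1] NOT true = false
[2] false → false (antecedent false ⇒ implication holds) = true
[root] false AND true = false
Overall: false → disabled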